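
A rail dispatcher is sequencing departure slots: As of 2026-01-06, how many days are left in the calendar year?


Start: January 06, 2026
End: December 31, 2026
Days left in January: 25
February: 28
March: 31
April: 30
May: 31
... plus remaining months
Sum of remaining months: 334
Total: 25 + 334 = 359

359


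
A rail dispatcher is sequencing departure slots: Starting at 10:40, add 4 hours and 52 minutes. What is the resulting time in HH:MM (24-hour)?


Start time: 10:40
Adding: 4 hours 52 minutes
Minutes: 40 + 52 = 92
Minute overflow: 92 >= 60, so carry 1 hour, minutes = 32
Hours: 10 + 4 + 1 = 15
Result: 15:32

15:32


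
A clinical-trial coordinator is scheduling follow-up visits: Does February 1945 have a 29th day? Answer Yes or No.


Year: 1945
Divisible by 4? 1945 / 4 = 486.25 -> No
Not divisible by 4, so NOT a leap year

No


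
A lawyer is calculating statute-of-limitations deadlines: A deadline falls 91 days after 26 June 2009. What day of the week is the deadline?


Start: 2009-06-26 (Friday)
Step 1 - find target date: add 91 days
  2009-06-26 + 91 days = 2009-09-25
Step 2 - day of week:
  91 mod 7 = 0
  Friday + 0 days -> Friday
Result: Friday (2009-09-25)

Friday


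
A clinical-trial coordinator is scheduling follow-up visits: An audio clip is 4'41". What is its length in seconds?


Minutes: 4
Seconds: 41
Convert minutes to seconds: 4 x 60 = 240
Add remaining seconds: 240 + 41 = 281

281


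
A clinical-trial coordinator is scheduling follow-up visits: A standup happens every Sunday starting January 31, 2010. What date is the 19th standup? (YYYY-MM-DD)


First occurrence: 2010-01-31 (occurrence 1)
Each occurrence is 7 days after the previous.
Occurrence 19 is 18 weeks after the first.
18 weeks = 126 days
2010-01-31 + 126 days = 2010-06-06

2010-06-06


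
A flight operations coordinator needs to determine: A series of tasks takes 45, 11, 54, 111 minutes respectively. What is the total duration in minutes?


Durations: 45, 11, 54, 111
Running sum: 45
+ 11 = 56
+ 54 = 110
+ 111 = 221
Total duration: 221 minutes
That is 3 hours and 41 minutes

221


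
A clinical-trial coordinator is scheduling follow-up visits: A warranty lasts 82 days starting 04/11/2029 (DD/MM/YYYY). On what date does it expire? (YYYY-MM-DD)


Start: 2029-11-04
Adding 82 days
Days remaining in November: 26
After November: 56 days still to add
December 2029: 31 days, 25 remaining
January 2030 has 31 days, need 25
Result: 2030-01-25

2030-01-25


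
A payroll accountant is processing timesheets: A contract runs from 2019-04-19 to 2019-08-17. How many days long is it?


Start date: 2019-04-19
End date: 2019-08-17
Apr 2019: +12 days
May 2019: +31 days
Jun 2019: +30 days
Jul 2019: +31 days
Aug 2019: +16 days
Total: 120 days

120


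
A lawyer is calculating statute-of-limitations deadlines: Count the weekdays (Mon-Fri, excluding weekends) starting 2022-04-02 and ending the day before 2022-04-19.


Start: 2022-04-02 (Saturday)
End (exclusive): 2022-04-19 (Tuesday)
Total calendar days: 17
Full weeks: 17 // 7 = 2 -> 10 weekdays
Remaining 3 days starting on Saturday:
  Sat(-), Sun(-), Mon(w) -> 1 weekdays
Total business days: 10 + 1 = 11

11


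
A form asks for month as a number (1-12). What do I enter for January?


Calendar month order:
1. January <--
2. February
January is month number 1

1


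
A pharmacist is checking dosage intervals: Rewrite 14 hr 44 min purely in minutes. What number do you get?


Hours: 14
Extra minutes: 44
Minutes per hour: 60
Hours to minutes: 14 x 60 = 840
Total: 840 + 44 = 884

884


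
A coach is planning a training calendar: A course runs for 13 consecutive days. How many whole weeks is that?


Total days: 13
Days per week: 7
Division: 13 / 7 = 1 remainder 6
Complete weeks: 1
Remaining days: 6

1


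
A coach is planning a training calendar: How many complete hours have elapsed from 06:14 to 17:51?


Start: 06:14
End: 17:51
Hour difference: 17 - 6 = 11 hours
Minute difference: 51 - 14 = 37 minutes
Total minutes: 697
Complete hours: 697 / 60 = 11 (remainder 37)

11


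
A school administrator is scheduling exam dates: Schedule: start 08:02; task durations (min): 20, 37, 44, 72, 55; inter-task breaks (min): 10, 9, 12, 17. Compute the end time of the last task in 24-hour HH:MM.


Start: 08:02 = 482 min from midnight
  after task 1 (20 min): 08:22
  after break (10 min): 08:32
  after task 2 (37 min): 09:09
  after break (9 min): 09:18
  after task 3 (44 min): 10:02
  after break (12 min): 10:14
  after task 4 (72 min): 11:26
  after break (17 min): 11:43
  after task 5 (55 min): 12:38
Total elapsed: 276 minutes
End time: 12:38

12:38


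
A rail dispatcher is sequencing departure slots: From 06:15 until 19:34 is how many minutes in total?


Start time: 06:15 = 375 minutes from midnight
End time: 19:34 = 1174 minutes from midnight
Difference: 1174 - 375 = 799 minutes
That is 13 hours and 19 minutes

799


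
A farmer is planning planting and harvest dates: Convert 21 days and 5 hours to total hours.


Days: 21
Extra hours: 5
Hours per day: 24
Days to hours: 21 x 24 = 504
Total: 504 + 5 = 509

509


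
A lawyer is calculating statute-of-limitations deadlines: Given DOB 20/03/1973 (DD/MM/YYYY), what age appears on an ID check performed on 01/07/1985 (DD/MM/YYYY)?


Birth: 1973-03-20
Reference: 1985-07-01
Year difference: 1985 - 1973 = 12
Has birthday (03-20) occurred by 07-01? Yes
Age in full years: 12

12


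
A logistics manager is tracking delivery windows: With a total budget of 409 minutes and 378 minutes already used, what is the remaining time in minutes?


Total budget: 409 minutes
Time used: 378 minutes
Remaining: 409 - 378 = 31 minutes
Percent used: 92.4%
Percent remaining: 7.6%

31


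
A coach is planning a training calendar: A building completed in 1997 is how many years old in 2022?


Birth year: 1997
Current year: 2022
Age = current year - birth year
Age = 2022 - 1997 = 25

25


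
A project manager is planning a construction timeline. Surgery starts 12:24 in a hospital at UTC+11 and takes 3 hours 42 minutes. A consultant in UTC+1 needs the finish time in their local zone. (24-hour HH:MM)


Start: 12:24 in UTC+11
Step 1 - add duration:
  minutes: 24 + 42 = 66 (carry 1h)
  hours: 12 + 3 + 1 = 16
  end in UTC+11: 16:06
Step 2 - convert UTC+11 -> UTC+1:
  offset difference: 1 - (11) = -10 hours
  16 + (-10) = 6 -> mod 24 = 6
Result: 06:06 in UTC+1

06:06


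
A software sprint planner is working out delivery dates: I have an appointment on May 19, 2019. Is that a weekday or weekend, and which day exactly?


Date: 2019-05-19
January 1, 2019 is a Tuesday
Day of year: 139
Offset from Jan 1: 138 days
138 mod 7 = 5
Result: Sunday

Sunday


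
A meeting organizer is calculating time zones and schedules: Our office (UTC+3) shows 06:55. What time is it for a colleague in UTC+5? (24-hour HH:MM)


Local time: 06:55 at UTC+3 (offset 3h)
Target zone: UTC+5 (offset 5h)
Difference: 5 - (3) = 2 hours
Calculation: 6 + (2) = 8
Result: 08:55

08:55


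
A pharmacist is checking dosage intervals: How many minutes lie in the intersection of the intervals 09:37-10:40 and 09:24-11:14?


Interval A: [577, 640] minutes from midnight
Interval B: [564, 674] minutes from midnight
Overlap start = max(577, 564) = 577
Overlap end = min(640, 674) = 640
Overlap = 640 - 577 = 63 minutes

63


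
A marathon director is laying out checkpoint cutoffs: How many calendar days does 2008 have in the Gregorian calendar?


Year: 2008
Check leap year rules:
Divisible by 4? Yes
Divisible by 100? No
2008 is a leap year
Days: 366

366


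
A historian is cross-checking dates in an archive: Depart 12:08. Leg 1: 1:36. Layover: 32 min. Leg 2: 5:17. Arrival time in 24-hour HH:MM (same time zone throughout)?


Depart: 12:08
Leg 1: +96 min -> 13:44
Layover: +32 min -> 14:16
Leg 2: +317 min -> 19:33
Total travel: 445 minutes = 7h 25m
Arrival: 19:33

19:33


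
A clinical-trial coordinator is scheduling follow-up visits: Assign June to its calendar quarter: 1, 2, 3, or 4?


Month: June (month 6)
Q1: January-March (months 1-3)
Q2: April-June (months 4-6)
Q3: July-September (months 7-9)
Q4: October-December (months 10-12)
Month 6 falls in Q2

2


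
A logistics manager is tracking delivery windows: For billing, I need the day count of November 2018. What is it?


Month: November
Year: 2018
November is a 30-day month
Total: 30 days

30


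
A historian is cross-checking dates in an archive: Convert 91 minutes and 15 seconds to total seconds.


Minutes: 91
Extra seconds: 15
Seconds per minute: 60
Minutes to seconds: 91 x 60 = 5460
Total: 5460 + 15 = 5475

5475


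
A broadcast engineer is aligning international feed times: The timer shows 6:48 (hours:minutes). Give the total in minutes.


Hours: 6
Minutes: 48
Convert hours to minutes: 6 x 60 = 360
Add remaining minutes: 360 + 48 = 408

408


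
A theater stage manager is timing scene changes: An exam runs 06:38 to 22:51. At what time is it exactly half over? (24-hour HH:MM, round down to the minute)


Start time: 06:38 = 398 minutes from midnight
End time: 22:51 = 1371 minutes from midnight
Sum: 398 + 1371 = 1769
Midpoint: 1769 / 2 = 884 minutes
Convert: 884 / 60 = 14 hours, 44 minutes
Result: 14:44

14:44


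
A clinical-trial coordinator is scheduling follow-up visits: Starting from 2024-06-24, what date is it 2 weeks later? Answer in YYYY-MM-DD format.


Start: 2024-06-24
Weeks to add: 2
Convert to days: 2 x 7 = 14 days
Add 14 days to 2024-06-24
Result: 2024-07-08

2024-07-08


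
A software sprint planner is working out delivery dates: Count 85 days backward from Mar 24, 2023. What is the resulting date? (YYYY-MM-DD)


Start: 2023-03-24
Subtracting 85 days
Days already passed in March: 24
After going back through March: 61 more days to subtract
February 2023: 28 days, 33 remaining
January 2023: 31 days, 2 remaining
December 2022 has 31 days, need 2
Result: 2022-12-29

2022-12-29


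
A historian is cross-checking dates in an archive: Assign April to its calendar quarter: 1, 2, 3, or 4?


Month: April (month 4)
Q1: January-March (months 1-3)
Q2: April-June (months 4-6)
Q3: July-September (months 7-9)
Q4: October-December (months 10-12)
Month 4 falls in Q2

2


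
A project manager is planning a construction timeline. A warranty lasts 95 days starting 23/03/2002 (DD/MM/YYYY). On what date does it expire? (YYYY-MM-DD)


Start: 2002-03-23
Adding 95 days
Days remaining in March: 8
After March: 87 days still to add
April 2002: 30 days, 57 remaining
May 2002: 31 days, 26 remaining
June 2002 has 30 days, need 26
Result: 2002-06-26

2002-06-26


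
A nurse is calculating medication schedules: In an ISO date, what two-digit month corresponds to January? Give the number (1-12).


Calendar month order:
1. January <--
2. February
January is month number 1

1


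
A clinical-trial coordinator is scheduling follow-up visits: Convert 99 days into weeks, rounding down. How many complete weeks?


Total days: 99
Days per week: 7
Division: 99 / 7 = 14 remainder 1
Complete weeks: 14
Remaining days: 1

14


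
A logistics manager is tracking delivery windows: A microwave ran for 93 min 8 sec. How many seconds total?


Minutes: 93
Extra seconds: 8
Seconds per minute: 60
Minutes to seconds: 93 x 60 = 5580
Total: 5580 + 8 = 5588

5588


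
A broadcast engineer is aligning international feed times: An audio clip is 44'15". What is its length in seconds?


Minutes: 44
Seconds: 15
Convert minutes to seconds: 44 x 60 = 2640
Add remaining seconds: 2640 + 15 = 2655

2655


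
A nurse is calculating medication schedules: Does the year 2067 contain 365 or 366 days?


Year: 2067
Check leap year rules:
Divisible by 4? No
2067 is not a leap year
Days: 365

365


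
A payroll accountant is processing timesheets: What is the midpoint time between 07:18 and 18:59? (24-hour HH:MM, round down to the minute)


Start time: 07:18 = 438 minutes from midnight
End time: 18:59 = 1139 minutes from midnight
Sum: 438 + 1139 = 1577
Midpoint: 1577 / 2 = 788 minutes
Convert: 788 / 60 = 13 hours, 8 minutes
Result: 13:08

13:08


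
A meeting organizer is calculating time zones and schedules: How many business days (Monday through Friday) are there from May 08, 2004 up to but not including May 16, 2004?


Start: 2004-05-08 (Saturday)
End (exclusive): 2004-05-16 (Sunday)
Total calendar days: 8
Full weeks: 8 // 7 = 1 -> 5 weekdays
Remaining 1 days starting on Saturday:
  Sat(-) -> 0 weekdays
Total business days: 5 + 0 = 5

5


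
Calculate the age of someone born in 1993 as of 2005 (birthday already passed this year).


Birth year: 1993
Current year: 2005
Age = current year - birth year
Age = 2005 - 1993 = 12

12


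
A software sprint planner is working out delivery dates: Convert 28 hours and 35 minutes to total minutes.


Hours: 28
Extra minutes: 35
Minutes per hour: 60
Hours to minutes: 28 x 60 = 1680
Total: 1680 + 35 = 1715

1715


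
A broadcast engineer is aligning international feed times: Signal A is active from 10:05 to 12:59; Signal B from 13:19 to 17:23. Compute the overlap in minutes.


Interval A: [605, 779] minutes from midnight
Interval B: [799, 1043] minutes from midnight
Overlap start = max(605, 799) = 799
Overlap end = min(779, 1043) = 779
End <= start, so the intervals do not overlap: 0 minutes

0


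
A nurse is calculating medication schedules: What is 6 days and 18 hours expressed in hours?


Days: 6
Extra hours: 18
Hours per day: 24
Days to hours: 6 x 24 = 144
Total: 144 + 18 = 162

162


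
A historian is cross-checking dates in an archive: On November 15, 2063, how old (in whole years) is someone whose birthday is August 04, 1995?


Birth: 1995-08-04
Reference: 2063-11-15
Year difference: 2063 - 1995 = 68
Has birthday (08-04) occurred by 11-15? Yes
Age in full years: 68

68


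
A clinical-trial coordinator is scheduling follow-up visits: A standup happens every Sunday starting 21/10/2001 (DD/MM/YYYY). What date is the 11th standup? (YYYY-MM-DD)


First occurrence: 2001-10-21 (occurrence 1)
Each occurrence is 7 days after the previous.
Occurrence 11 is 10 weeks after the first.
10 weeks = 70 days
2001-10-21 + 70 days = 2001-12-30

2001-12-30


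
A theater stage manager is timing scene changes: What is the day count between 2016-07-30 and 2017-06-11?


Start date: 2016-07-30
End date: 2017-06-11
Jul 2016: +2 days
Aug 2016: +31 days
Sep 2016: +30 days
... (9 more months)
Total: 316 days

316


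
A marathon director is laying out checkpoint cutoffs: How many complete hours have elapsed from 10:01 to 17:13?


Start: 10:01
End: 17:13
Hour difference: 17 - 10 = 7 hours
Minute difference: 13 - 1 = 12 minutes
Total minutes: 432
Complete hours: 432 / 60 = 7 (remainder 12)

7


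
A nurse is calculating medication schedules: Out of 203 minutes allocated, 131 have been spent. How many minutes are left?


Total budget: 203 minutes
Time used: 131 minutes
Remaining: 203 - 131 = 72 minutes
Percent used: 64.5%
Percent remaining: 35.5%

72


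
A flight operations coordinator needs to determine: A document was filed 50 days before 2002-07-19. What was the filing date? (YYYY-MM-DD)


Start: 2002-07-19
Subtracting 50 days
Days already passed in July: 19
After going back through July: 31 more days to subtract
June 2002: 30 days, 1 remaining
May 2002 has 31 days, need 1
Result: 2002-05-30

2002-05-30


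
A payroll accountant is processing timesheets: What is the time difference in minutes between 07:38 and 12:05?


Start time: 07:38 = 458 minutes from midnight
End time: 12:05 = 725 minutes from midnight
Difference: 725 - 458 = 267 minutes
That is 4 hours and 27 minutes

267


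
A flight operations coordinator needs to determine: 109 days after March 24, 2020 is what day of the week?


Start: 2020-03-24 (Tuesday)
Step 1 - find target date: add 109 days
  2020-03-24 + 109 days = 2020-07-11
Step 2 - day of week:
  109 mod 7 = 4
  Tuesday + 4 days -> Saturday
Result: Saturday (2020-07-11)

Saturday


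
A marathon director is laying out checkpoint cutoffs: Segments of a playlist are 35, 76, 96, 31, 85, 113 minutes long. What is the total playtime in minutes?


Durations: 35, 76, 96, 31, 85, 113
Running sum: 35
+ 76 = 111
+ 96 = 207
+ 31 = 238
+ 85 = 323
+ 113 = 436
Total duration: 436 minutes
That is 7 hours and 16 minutes

436


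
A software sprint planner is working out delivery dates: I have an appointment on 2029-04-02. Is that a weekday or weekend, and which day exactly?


Date: 2029-04-02
January 1, 2029 is a Monday
Day of year: 92
Offset from Jan 1: 91 days
91 mod 7 = 0
Result: Monday

Monday


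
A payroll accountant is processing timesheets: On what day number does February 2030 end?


Month: February
Year: 2030
2030 is not a leap year
February has 28 days
Total: 28 days

28


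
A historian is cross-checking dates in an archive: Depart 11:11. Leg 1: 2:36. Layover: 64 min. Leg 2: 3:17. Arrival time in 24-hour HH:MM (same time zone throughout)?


Depart: 11:11
Leg 1: +156 min -> 13:47
Layover: +64 min -> 14:51
Leg 2: +197 min -> 18:08
Total travel: 417 minutes = 6h 57m
Arrival: 18:08

18:08


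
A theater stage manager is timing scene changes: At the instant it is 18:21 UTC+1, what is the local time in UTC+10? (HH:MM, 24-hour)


Local time: 18:21 at UTC+1 (offset 1h)
Target zone: UTC+10 (offset 10h)
Difference: 10 - (1) = 9 hours
Calculation: 18 + (9) = 27
Wraparound: (27) mod 24 = 3
Result: 03:21

03:21


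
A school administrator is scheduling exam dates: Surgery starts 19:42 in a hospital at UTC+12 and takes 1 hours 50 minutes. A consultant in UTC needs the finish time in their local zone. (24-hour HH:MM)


Start: 19:42 in UTC+12
Step 1 - add duration:
  minutes: 42 + 50 = 92 (carry 1h)
  hours: 19 + 1 + 1 = 21
  end in UTC+12: 21:32
Step 2 - convert UTC+12 -> UTC:
  offset difference: 0 - (12) = -12 hours
  21 + (-12) = 9 -> mod 24 = 9
Result: 09:32 in UTC

09:32


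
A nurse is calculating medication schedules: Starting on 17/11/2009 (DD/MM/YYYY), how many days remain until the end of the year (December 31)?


Start: November 17, 2009
End: December 31, 2009
Days left in November: 13
December: 31
Sum of remaining months: 31
Total: 13 + 31 = 44

44


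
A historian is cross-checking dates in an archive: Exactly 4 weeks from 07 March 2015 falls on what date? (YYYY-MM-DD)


Start: 2015-03-07
Weeks to add: 4
Convert to days: 4 x 7 = 28 days
Add 28 days to 2015-03-07
Result: 2015-04-04

2015-04-04


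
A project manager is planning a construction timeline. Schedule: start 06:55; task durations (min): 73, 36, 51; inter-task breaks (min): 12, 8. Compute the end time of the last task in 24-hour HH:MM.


Start: 06:55 = 415 min from midnight
  after task 1 (73 min): 08:08
  after break (12 min): 08:20
  after task 2 (36 min): 08:56
  after break (8 min): 09:04
  after task 3 (51 min): 09:55
Total elapsed: 180 minutes
End time: 09:55

09:55


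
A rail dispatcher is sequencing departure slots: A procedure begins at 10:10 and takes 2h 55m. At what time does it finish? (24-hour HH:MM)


Start time: 10:10
Adding: 2 hours 55 minutes
Minutes: 10 + 55 = 65
Minute overflow: 65 >= 60, so carry 1 hour, minutes = 5
Hours: 10 + 2 + 1 = 13
Result: 13:05

13:05


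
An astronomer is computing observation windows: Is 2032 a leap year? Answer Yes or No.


Year: 2032
Divisible by 4? 2032 / 4 = 508.0 -> Yes
Divisible by 100? 2032 / 100 = 20.32 -> No
Divisible by 4 but not 100, so it IS a leap year

Yes


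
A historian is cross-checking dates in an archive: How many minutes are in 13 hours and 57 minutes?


Hours: 13
Minutes: 57
Convert hours to minutes: 13 x 60 = 780
Add remaining minutes: 780 + 57 = 837

837


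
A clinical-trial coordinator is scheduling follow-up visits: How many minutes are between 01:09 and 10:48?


Start time: 01:09 = 69 minutes from midnight
End time: 10:48 = 648 minutes from midnight
Difference: 648 - 69 = 579 minutes
That is 9 hours and 39 minutes

579


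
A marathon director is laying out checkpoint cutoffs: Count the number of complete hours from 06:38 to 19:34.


Start: 06:38
End: 19:34
Hour difference: 19 - 6 = 13 hours
Minute difference: 34 - 38 = -4 minutes
Total minutes: 776
Complete hours: 776 / 60 = 12 (remainder 56)

12


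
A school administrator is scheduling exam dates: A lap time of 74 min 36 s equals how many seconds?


Minutes: 74
Seconds: 36
Convert minutes to seconds: 74 x 60 = 4440
Add remaining seconds: 4440 + 36 = 4476

4476


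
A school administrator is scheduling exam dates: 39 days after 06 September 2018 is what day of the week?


Start: 2018-09-06 (Thursday)
Step 1 - find target date: add 39 days
  2018-09-06 + 39 days = 2018-10-15
Step 2 - day of week:
  39 mod 7 = 4
  Thursday + 4 days -> Monday
Result: Monday (2018-10-15)

Monday


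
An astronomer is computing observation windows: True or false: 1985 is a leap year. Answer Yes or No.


Year: 1985
Divisible by 4? 1985 / 4 = 496.25 -> No
Not divisible by 4, so NOT a leap year

No


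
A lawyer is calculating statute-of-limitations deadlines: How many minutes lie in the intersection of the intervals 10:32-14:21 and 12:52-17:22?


Interval A: [632, 861] minutes from midnight
Interval B: [772, 1042] minutes from midnight
Overlap start = max(632, 772) = 772
Overlap end = min(861, 1042) = 861
Overlap = 861 - 772 = 89 minutes

89


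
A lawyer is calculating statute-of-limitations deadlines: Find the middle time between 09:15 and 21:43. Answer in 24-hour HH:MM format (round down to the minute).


Start time: 09:15 = 555 minutes from midnight
End time: 21:43 = 1303 minutes from midnight
Sum: 555 + 1303 = 1858
Midpoint: 1858 / 2 = 929 minutes
Convert: 929 / 60 = 15 hours, 29 minutes
Result: 15:29

15:29


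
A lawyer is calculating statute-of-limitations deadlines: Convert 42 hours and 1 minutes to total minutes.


Hours: 42
Extra minutes: 1
Minutes per hour: 60
Hours to minutes: 42 x 60 = 2520
Total: 2520 + 1 = 2521

2521


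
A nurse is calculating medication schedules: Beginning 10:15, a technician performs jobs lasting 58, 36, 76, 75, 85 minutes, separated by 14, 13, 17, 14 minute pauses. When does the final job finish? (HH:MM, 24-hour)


Start: 10:15 = 615 min from midnight
  after task 1 (58 min): 11:13
  after break (14 min): 11:27
  after task 2 (36 min): 12:03
  after break (13 min): 12:16
  after task 3 (76 min): 13:32
  after break (17 min): 13:49
  after task 4 (75 min): 15:04
  after break (14 min): 15:18
  after task 5 (85 min): 16:43
Total elapsed: 388 minutes
End time: 16:43

16:43


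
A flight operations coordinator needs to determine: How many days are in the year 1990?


Year: 1990
Check leap year rules:
Divisible by 4? No
1990 is not a leap year
Days: 365

365


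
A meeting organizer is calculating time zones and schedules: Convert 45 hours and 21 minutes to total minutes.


Hours: 45
Minutes: 21
Convert hours to minutes: 45 x 60 = 2700
Add remaining minutes: 2700 + 21 = 2721

2721


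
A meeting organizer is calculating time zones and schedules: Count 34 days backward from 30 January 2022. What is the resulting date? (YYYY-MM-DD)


Start: 2022-01-30
Subtracting 34 days
Days already passed in January: 30
After going back through January: 4 more days to subtract
December 2021 has 31 days, need 4
Result: 2021-12-27

2021-12-27


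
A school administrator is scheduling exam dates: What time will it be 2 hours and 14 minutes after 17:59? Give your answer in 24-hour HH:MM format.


Start time: 17:59
Adding: 2 hours 14 minutes
Minutes: 59 + 14 = 73
Minute overflow: 73 >= 60, so carry 1 hour, minutes = 13
Hours: 17 + 2 + 1 = 20
Result: 20:13

20:13


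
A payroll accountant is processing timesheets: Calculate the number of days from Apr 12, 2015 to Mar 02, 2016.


Start date: 2015-04-12
End date: 2016-03-02
Apr 2015: +19 days
May 2015: +31 days
Jun 2015: +30 days
... (9 more months)
Total: 325 days

325


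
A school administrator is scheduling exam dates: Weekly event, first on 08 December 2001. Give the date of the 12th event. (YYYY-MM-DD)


First occurrence: 2001-12-08 (occurrence 1)
Each occurrence is 7 days after the previous.
Occurrence 12 is 11 weeks after the first.
11 weeks = 77 days
2001-12-08 + 77 days = 2002-02-23

2002-02-23


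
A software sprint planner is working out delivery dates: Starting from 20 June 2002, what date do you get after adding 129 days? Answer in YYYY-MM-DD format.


Start: 2002-06-20
Adding 129 days
Days remaining in June: 10
After June: 119 days still to add
July 2002: 31 days, 88 remaining
August 2002: 31 days, 57 remaining
September 2002: 30 days, 27 remaining
October 2002 has 31 days, need 27
Result: 2002-10-27

2002-10-27


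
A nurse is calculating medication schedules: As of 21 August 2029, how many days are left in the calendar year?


Start: August 21, 2029
End: December 31, 2029
Days left in August: 10
September: 30
October: 31
November: 30
December: 31
Sum of remaining months: 122
Total: 10 + 122 = 132

132


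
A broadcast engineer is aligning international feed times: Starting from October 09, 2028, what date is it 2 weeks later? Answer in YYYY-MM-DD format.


Start: 2028-10-09
Weeks to add: 2
Convert to days: 2 x 7 = 14 days
Add 14 days to 2028-10-09
Result: 2028-10-23

2028-10-23


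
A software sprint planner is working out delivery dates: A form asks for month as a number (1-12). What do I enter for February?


Calendar month order:
1. January
2. February <--
3. March
February is month number 2

2


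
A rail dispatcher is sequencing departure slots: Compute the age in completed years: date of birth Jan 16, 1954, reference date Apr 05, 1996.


Birth: 1954-01-16
Reference: 1996-04-05
Year difference: 1996 - 1954 = 42
Has birthday (01-16) occurred by 04-05? Yes
Age in full years: 42

42


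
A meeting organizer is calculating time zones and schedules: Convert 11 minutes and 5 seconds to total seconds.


Minutes: 11
Extra seconds: 5
Seconds per minute: 60
Minutes to seconds: 11 x 60 = 660
Total: 660 + 5 = 665

665


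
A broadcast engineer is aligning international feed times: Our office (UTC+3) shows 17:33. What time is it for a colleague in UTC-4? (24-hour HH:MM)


Local time: 17:33 at UTC+3 (offset 3h)
Target zone: UTC-4 (offset -4h)
Difference: -4 - (3) = -7 hours
Calculation: 17 + (-7) = 10
Result: 10:33

10:33


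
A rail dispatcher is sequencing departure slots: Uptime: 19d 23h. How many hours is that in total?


Days: 19
Extra hours: 23
Hours per day: 24
Days to hours: 19 x 24 = 456
Total: 456 + 23 = 479

479


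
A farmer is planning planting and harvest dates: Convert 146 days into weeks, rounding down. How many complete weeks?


Total days: 146
Days per week: 7
Division: 146 / 7 = 20 remainder 6
Complete weeks: 20
Remaining days: 6

20


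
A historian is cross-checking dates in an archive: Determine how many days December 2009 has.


Month: December
Year: 2009
December is a 31-day month
Total: 31 days

31


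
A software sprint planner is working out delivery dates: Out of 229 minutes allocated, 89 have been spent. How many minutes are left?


Total budget: 229 minutes
Time used: 89 minutes
Remaining: 229 - 89 = 140 minutes
Percent used: 38.9%
Percent remaining: 61.1%

140


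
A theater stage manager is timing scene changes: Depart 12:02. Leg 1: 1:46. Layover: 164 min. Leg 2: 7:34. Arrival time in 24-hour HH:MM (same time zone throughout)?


Depart: 12:02
Leg 1: +106 min -> 13:48
Layover: +164 min -> 16:32
Leg 2: +454 min -> 00:06
Total travel: 724 minutes = 12h 4m
Arrival: 00:06

00:06


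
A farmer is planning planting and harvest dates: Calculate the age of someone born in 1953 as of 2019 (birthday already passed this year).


Birth year: 1953
Current year: 2019
Age = current year - birth year
Age = 2019 - 1953 = 66

66


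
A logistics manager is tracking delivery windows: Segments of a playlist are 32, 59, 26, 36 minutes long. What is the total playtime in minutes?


Durations: 32, 59, 26, 36
Running sum: 32
+ 59 = 91
+ 26 = 117
+ 36 = 153
Total duration: 153 minutes
That is 2 hours and 33 minutes

153


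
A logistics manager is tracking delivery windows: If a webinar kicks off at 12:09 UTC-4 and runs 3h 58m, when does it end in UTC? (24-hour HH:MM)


Start: 12:09 in UTC-4
Step 1 - add duration:
  minutes: 9 + 58 = 67 (carry 1h)
  hours: 12 + 3 + 1 = 16
  end in UTC-4: 16:07
Step 2 - convert UTC-4 -> UTC:
  offset difference: 0 - (-4) = 4 hours
  16 + (4) = 20 -> mod 24 = 20
Result: 20:07 in UTC

20:07


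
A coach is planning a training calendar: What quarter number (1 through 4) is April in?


Month: April (month 4)
Q1: January-March (months 1-3)
Q2: April-June (months 4-6)
Q3: July-September (months 7-9)
Q4: October-December (months 10-12)
Month 4 falls in Q2

2


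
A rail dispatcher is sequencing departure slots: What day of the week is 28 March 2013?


Date: 2013-03-28
January 1, 2013 is a Tuesday
Day of year: 87
Offset from Jan 1: 86 days
86 mod 7 = 2
Result: Thursday

Thursday


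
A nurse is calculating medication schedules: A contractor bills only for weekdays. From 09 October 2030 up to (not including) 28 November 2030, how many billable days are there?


Start: 2030-10-09 (Wednesday)
End (exclusive): 2030-11-28 (Thursday)
Total calendar days: 50
Full weeks: 50 // 7 = 7 -> 35 weekdays
Remaining 1 days starting on Wednesday:
  Wed(w) -> 1 weekdays
Total business days: 35 + 1 = 36

36


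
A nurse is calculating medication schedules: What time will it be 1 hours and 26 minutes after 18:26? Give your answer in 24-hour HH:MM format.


Start time: 18:26
Adding: 1 hours 26 minutes
Minutes: 26 + 26 = 52
Hours: 18 + 1 + 0 = 19
Result: 19:52

19:52


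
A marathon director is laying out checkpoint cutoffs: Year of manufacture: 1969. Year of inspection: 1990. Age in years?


Birth year: 1969
Current year: 1990
Age = current year - birth year
Age = 1990 - 1969 = 21

21


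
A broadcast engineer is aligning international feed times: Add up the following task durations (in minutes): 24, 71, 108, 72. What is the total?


Durations: 24, 71, 108, 72
Running sum: 24
+ 71 = 95
+ 108 = 203
+ 72 = 275
Total duration: 275 minutes
That is 4 hours and 35 minutes

275


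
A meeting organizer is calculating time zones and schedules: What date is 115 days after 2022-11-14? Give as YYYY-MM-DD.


Start: 2022-11-14
Adding 115 days
Days remaining in November: 16
After November: 99 days still to add
December 2022: 31 days, 68 remaining
January 2023: 31 days, 37 remaining
February 2023: 28 days, 9 remaining
March 2023 has 31 days, need 9
Result: 2023-03-09

2023-03-09


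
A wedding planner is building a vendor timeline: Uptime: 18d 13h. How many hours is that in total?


Days: 18
Extra hours: 13
Hours per day: 24
Days to hours: 18 x 24 = 432
Total: 432 + 13 = 445

445


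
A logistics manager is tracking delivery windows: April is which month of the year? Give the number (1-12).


Calendar month order:
3. March
4. April <--
5. May
April is month number 4

4


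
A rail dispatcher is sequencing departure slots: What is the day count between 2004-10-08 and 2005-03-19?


Start date: 2004-10-08
End date: 2005-03-19
Oct 2004: +24 days
Nov 2004: +30 days
Dec 2004: +31 days
... (3 more months)
Total: 162 days

162


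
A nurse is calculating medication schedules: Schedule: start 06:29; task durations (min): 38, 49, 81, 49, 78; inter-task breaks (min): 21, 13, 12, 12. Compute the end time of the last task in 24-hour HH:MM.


Start: 06:29 = 389 min from midnight
  after task 1 (38 min): 07:07
  after break (21 min): 07:28
  after task 2 (49 min): 08:17
  after break (13 min): 08:30
  after task 3 (81 min): 09:51
  after break (12 min): 10:03
  after task 4 (49 min): 10:52
  after break (12 min): 11:04
  after task 5 (78 min): 12:22
Total elapsed: 353 minutes
End time: 12:22

12:22


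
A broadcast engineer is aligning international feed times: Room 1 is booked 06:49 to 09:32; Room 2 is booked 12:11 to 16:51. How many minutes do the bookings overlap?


Interval A: [409, 572] minutes from midnight
Interval B: [731, 1011] minutes from midnight
Overlap start = max(409, 731) = 731
Overlap end = min(572, 1011) = 572
End <= start, so the intervals do not overlap: 0 minutes

0


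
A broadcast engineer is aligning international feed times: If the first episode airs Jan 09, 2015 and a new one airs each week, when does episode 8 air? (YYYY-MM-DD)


First occurrence: 2015-01-09 (occurrence 1)
Each occurrence is 7 days after the previous.
Occurrence 8 is 7 weeks after the first.
7 weeks = 49 days
2015-01-09 + 49 days = 2015-02-27

2015-02-27


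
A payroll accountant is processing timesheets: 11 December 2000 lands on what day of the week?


Date: 2000-12-11
January 1, 2000 is a Saturday
Day of year: 346
Offset from Jan 1: 345 days
345 mod 7 = 2
Result: Monday

Monday


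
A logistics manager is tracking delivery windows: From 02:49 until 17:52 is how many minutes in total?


Start time: 02:49 = 169 minutes from midnight
End time: 17:52 = 1072 minutes from midnight
Difference: 1072 - 169 = 903 minutes
That is 15 hours and 3 minutes

903


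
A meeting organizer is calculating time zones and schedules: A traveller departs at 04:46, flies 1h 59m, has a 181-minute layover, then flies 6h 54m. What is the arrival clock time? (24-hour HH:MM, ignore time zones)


Depart: 04:46
Leg 1: +119 min -> 06:45
Layover: +181 min -> 09:46
Leg 2: +414 min -> 16:40
Total travel: 714 minutes = 11h 54m
Arrival: 16:40

16:40


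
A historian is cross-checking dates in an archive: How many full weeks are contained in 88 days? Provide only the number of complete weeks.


Total days: 88
Days per week: 7
Division: 88 / 7 = 12 remainder 4
Complete weeks: 12
Remaining days: 4

12


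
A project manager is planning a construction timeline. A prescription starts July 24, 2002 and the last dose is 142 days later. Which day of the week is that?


Start: 2002-07-24 (Wednesday)
Step 1 - find target date: add 142 days
  2002-07-24 + 142 days = 2002-12-13
Step 2 - day of week:
  142 mod 7 = 2
  Wednesday + 2 days -> Friday
Result: Friday (2002-12-13)

Friday


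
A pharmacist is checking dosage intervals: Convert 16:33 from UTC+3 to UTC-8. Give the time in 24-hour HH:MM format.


Local time: 16:33 at UTC+3 (offset 3h)
Target zone: UTC-8 (offset -8h)
Difference: -8 - (3) = -11 hours
Calculation: 16 + (-11) = 5
Result: 05:33

05:33


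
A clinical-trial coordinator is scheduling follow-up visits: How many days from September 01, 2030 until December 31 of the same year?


Start: September 01, 2030
End: December 31, 2030
Days left in September: 29
October: 31
November: 30
December: 31
Sum of remaining months: 92
Total: 29 + 92 = 121

121


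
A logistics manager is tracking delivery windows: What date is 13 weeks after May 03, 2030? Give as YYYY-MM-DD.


Start: 2030-05-03
Weeks to add: 13
Convert to days: 13 x 7 = 91 days
Add 91 days to 2030-05-03
Result: 2030-08-02

2030-08-02


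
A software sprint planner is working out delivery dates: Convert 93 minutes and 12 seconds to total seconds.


Minutes: 93
Extra seconds: 12
Seconds per minute: 60
Minutes to seconds: 93 x 60 = 5580
Total: 5580 + 12 = 5592

5592


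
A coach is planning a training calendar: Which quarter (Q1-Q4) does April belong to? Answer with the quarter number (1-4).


Month: April (month 4)
Q1: January-March (months 1-3)
Q2: April-June (months 4-6)
Q3: July-September (months 7-9)
Q4: October-December (months 10-12)
Month 4 falls in Q2

2


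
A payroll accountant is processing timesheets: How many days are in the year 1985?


Year: 1985
Check leap year rules:
Divisible by 4? No
1985 is not a leap year
Days: 365

365


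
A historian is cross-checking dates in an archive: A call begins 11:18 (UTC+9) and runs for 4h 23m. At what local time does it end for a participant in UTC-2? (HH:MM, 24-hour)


Start: 11:18 in UTC+9
Step 1 - add duration:
  minutes: 18 + 23 = 41
  hours: 11 + 4 + 0 = 15
  end in UTC+9: 15:41
Step 2 - convert UTC+9 -> UTC-2:
  offset difference: -2 - (9) = -11 hours
  15 + (-11) = 4 -> mod 24 = 4
Result: 04:41 in UTC-2

04:41


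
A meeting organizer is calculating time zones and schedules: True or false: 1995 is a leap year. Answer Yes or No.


Year: 1995
Divisible by 4? 1995 / 4 = 498.75 -> No
Not divisible by 4, so NOT a leap year

No


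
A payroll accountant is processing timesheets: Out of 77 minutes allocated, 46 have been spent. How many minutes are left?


Total budget: 77 minutes
Time used: 46 minutes
Remaining: 77 - 46 = 31 minutes
Percent used: 59.7%
Percent remaining: 40.3%

31


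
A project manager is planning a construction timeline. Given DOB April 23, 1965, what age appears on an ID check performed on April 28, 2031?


Birth: 1965-04-23
Reference: 2031-04-28
Year difference: 2031 - 1965 = 66
Has birthday (04-23) occurred by 04-28? Yes
Age in full years: 66

66


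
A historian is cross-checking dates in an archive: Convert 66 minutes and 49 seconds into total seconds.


Minutes: 66
Seconds: 49
Convert minutes to seconds: 66 x 60 = 3960
Add remaining seconds: 3960 + 49 = 4009

4009


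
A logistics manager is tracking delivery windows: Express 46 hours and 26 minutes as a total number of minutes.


Hours: 46
Extra minutes: 26
Minutes per hour: 60
Hours to minutes: 46 x 60 = 2760
Total: 2760 + 26 = 2786

2786


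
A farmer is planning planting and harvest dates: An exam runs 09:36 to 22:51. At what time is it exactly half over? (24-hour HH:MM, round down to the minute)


Start time: 09:36 = 576 minutes from midnight
End time: 22:51 = 1371 minutes from midnight
Sum: 576 + 1371 = 1947
Midpoint: 1947 / 2 = 973 minutes
Convert: 973 / 60 = 16 hours, 13 minutes
Result: 16:13

16:13


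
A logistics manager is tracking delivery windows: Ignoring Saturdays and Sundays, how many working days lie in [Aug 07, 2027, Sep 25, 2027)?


Start: 2027-08-07 (Saturday)
End (exclusive): 2027-09-25 (Saturday)
Total calendar days: 49
Full weeks: 49 // 7 = 7 -> 35 weekdays
Remaining 0 days starting on Saturday:
Total business days: 35 + 0 = 35

35


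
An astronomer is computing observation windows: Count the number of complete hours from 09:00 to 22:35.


Start: 09:00
End: 22:35
Hour difference: 22 - 9 = 13 hours
Minute difference: 35 - 0 = 35 minutes
Total minutes: 815
Complete hours: 815 / 60 = 13 (remainder 35)

13


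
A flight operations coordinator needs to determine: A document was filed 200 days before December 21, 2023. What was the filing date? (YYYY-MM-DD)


Start: 2023-12-21
Subtracting 200 days
Days already passed in December: 21
After going back through December: 179 more days to subtract
November 2023: 30 days, 149 remaining
October 2023: 31 days, 118 remaining
September 2023: 30 days, 88 remaining
August 2023: 31 days, 57 remaining
Result: 2023-06-04

2023-06-04


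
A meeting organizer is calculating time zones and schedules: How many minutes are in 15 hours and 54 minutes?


Hours: 15
Minutes: 54
Convert hours to minutes: 15 x 60 = 900
Add remaining minutes: 900 + 54 = 954

954


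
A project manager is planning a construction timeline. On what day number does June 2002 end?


Month: June
Year: 2002
June is a 30-day month
Total: 30 days

30


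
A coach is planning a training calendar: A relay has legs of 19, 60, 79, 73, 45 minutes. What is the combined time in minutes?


Durations: 19, 60, 79, 73, 45
Running sum: 19
+ 60 = 79
+ 79 = 158
+ 73 = 231
+ 45 = 276
Total duration: 276 minutes
That is 4 hours and 36 minutes

276


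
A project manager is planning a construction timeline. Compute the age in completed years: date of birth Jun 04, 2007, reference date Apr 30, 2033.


Birth: 2007-06-04
Reference: 2033-04-30
Year difference: 2033 - 2007 = 26
Has birthday (06-04) occurred by 04-30? No
Birthday not yet reached this year -> subtract 1
Age in full years: 25

25
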